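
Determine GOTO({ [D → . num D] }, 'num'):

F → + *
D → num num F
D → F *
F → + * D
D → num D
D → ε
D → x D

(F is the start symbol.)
{ [D → . F *], [D → . num D], [D → . num num F], [D → . x D], [D → .], [D → num . D], [F → . + * D], [F → . + *] }

GOTO(I, 'num') = CLOSURE({ [A → αX.β] : [A → α.Xβ] ∈ I, X = 'num' })

Items with dot before 'num', with the dot advanced:
  [D → . num D] → [D → num . D]
Closure of the advanced items:
  [D → num . D] has the dot before D: add [D → . num num F], [D → . F *], [D → . num D], [D → .], [D → . x D]
  [D → . F *] has the dot before F: add [F → . + *], [F → . + * D]

GOTO = { [D → . F *], [D → . num D], [D → . num num F], [D → . x D], [D → .], [D → num . D], [F → . + * D], [F → . + *] }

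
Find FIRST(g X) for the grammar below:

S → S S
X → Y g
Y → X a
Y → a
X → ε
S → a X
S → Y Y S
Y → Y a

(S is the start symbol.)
To compute FIRST(g X), process the symbols left to right:
Symbol g is a terminal. Add 'g' and stop.
FIRST(g X) = { 'g' }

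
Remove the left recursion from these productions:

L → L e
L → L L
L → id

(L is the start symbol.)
L is directly left-recursive. The standard transformation for
  A → A α₁ | ... | A α_m | β₁ | ... | β_n
is
  A  → β₁ A' | ... | β_n A'
  A' → α₁ A' | ... | α_m A' | ε

L → id becomes L → id L'
L → L e becomes L' → e L'
L → L L becomes L' → L L'
Add L' → ε

Resulting grammar:
L → id L'
L' → e L'
L' → L L'
L' → ε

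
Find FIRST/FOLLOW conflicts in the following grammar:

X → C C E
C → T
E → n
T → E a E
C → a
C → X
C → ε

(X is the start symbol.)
Nullable non-terminals: C.
FIRST sets used below: FIRST(T) = { 'n' }, FIRST(X) = { 'a', 'n' }

C: nullable alternative(s) C → ε; FOLLOW(C) = { 'a', 'n' }
  C → T: FIRST \ {ε} = { 'n' } — overlaps FOLLOW(C) on { 'n' }: CONFLICT
  C → a: FIRST \ {ε} = { 'a' } — overlaps FOLLOW(C) on { 'a' }: CONFLICT
  C → X: FIRST \ {ε} = { 'a', 'n' } — overlaps FOLLOW(C) on { 'a', 'n' }: CONFLICT
  C → ε: FIRST \ {ε} = { } — this is the only nullable alternative, skip

E, T, X have no nullable alternative, so no FIRST/FOLLOW check is needed there.

So the grammar has 3 FIRST/FOLLOW conflicts (marked CONFLICT above).

Answer: Yes. C → T with FOLLOW(C) on { 'n' }; C → a with FOLLOW(C) on { 'a' }; C → X with FOLLOW(C) on { 'a', 'n' }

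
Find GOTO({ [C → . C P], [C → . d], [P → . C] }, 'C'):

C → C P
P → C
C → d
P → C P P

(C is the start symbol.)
{ [C → . C P], [C → . d], [C → C . P], [P → . C P P], [P → . C], [P → C .] }

GOTO(I, 'C') = CLOSURE({ [A → αX.β] : [A → α.Xβ] ∈ I, X = 'C' })

Items with dot before 'C', with the dot advanced:
  [C → . C P] → [C → C . P]
  [P → . C] → [P → C .]
Closure of the advanced items:
  [C → C . P] has the dot before P: add [P → . C], [P → . C P P]
  [P → . C] has the dot before C: add [C → . C P], [C → . d]

GOTO = { [C → . C P], [C → . d], [C → C . P], [P → . C P P], [P → . C], [P → C .] }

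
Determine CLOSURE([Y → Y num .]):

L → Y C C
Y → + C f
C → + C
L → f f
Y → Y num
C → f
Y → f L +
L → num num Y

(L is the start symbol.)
{ [Y → Y num .] }

To compute CLOSURE, for each item [A → α.Bβ] where B is a non-terminal, add [B → .γ] for all productions B → γ; repeat for the newly added items until nothing changes.

Start with: [Y → Y num .]
The dot is at the end, so nothing is added.

CLOSURE = { [Y → Y num .] }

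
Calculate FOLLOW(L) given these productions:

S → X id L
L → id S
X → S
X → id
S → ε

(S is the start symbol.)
To compute FOLLOW(L), find every occurrence of L on a right-hand side N → α L β: add FIRST(β) \ {ε}, and if β is empty or nullable also add FOLLOW(N). Iterate to a fixed point.

In S → X id L: L is at the end, add FOLLOW(S)

The FOLLOW sets referred to above (computed the same way, to a fixed point):
  FOLLOW(S) = { $, 'id' }

Taking the union: FOLLOW(L) = { $, 'id' }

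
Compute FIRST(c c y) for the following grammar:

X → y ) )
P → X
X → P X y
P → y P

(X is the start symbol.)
To compute FIRST(c c y), process the symbols left to right:
Symbol c is a terminal. Add 'c' and stop.
FIRST(c c y) = { 'c' }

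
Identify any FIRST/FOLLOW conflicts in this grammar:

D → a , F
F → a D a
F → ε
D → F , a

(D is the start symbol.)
Nullable non-terminals: F.

F: nullable alternative(s) F → ε; FOLLOW(F) = { $, ',', 'a' }
  F → a D a: FIRST \ {ε} = { 'a' } — overlaps FOLLOW(F) on { 'a' }: CONFLICT
  F → ε: FIRST \ {ε} = { } — this is the only nullable alternative, skip

D has no nullable alternative, so no FIRST/FOLLOW check is needed there.

So the grammar has 1 FIRST/FOLLOW conflict (marked CONFLICT above).

Answer: Yes. F → a D a with FOLLOW(F) on { 'a' }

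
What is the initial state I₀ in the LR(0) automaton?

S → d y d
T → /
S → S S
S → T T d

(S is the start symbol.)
First, augment the grammar with S' → S
I₀ = CLOSURE({ [S' → . S] }):
  [S' → . S] has the dot before S: add [S → . d y d], [S → . S S], [S → . T T d]
  [S → . T T d] has the dot before T: add [T → . /]
No further items can be added.

I₀ = { [S → . S S], [S → . T T d], [S → . d y d], [S' → . S], [T → . /] }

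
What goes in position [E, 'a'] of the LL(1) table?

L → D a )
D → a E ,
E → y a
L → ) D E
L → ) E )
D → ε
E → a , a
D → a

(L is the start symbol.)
E → a , a

To find M[E, 'a'], we find productions for E where 'a' is in the predict set (PREDICT(N → α) = (FIRST(α) \ {ε}) ∪ (FOLLOW(N) if α ⇒* ε)).

E → y a: PREDICT = { 'y' }
E → a , a: PREDICT = { 'a' }
  'a' is in predict set, so this production goes in M[E, 'a']

M[E, 'a'] = E → a , a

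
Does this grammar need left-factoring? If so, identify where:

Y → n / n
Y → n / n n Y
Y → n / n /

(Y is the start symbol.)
Left-factoring is needed when two productions for the same non-terminal
share a common prefix on the right-hand side.

Productions for Y:
  Y → n / n
  Y → n / n n Y
  Y → n / n /

Found common prefix 'n / n' in productions for Y

Answer: Yes, Y has productions with common prefix 'n / n'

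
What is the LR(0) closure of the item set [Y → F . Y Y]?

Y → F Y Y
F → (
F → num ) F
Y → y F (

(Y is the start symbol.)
Start with: [Y → F . Y Y]
  [Y → F . Y Y] has the dot before Y: add [Y → . F Y Y], [Y → . y F (]
  [Y → . F Y Y] has the dot before F: add [F → . (], [F → . num ) F]
No further items can be added.

CLOSURE = { [F → . (], [F → . num ) F], [Y → . F Y Y], [Y → . y F (], [Y → F . Y Y] }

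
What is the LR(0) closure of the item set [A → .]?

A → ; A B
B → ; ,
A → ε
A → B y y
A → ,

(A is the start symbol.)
Start with: [A → .]
The dot is at the end, so nothing is added.

CLOSURE = { [A → .] }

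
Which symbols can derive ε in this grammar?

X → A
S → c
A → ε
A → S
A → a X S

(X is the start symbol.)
{ 'A', 'X' }

ε-productions: A → ε
So A is immediately nullable.
X → A: every symbol on the right is nullable, so X is nullable too.
No further non-terminal can be added: every production for the remaining non-terminals contains a terminal or a non-nullable non-terminal.
Nullable = { 'A', 'X' }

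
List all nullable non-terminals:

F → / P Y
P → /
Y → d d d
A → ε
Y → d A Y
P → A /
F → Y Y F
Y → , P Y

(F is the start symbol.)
A non-terminal is nullable if it can derive ε (the empty string): either it has an ε-production, or it has a production whose right-hand side consists entirely of nullable non-terminals.

ε-productions: A → ε
So A is immediately nullable.
No further non-terminal can be added: every production for the remaining non-terminals contains a terminal or a non-nullable non-terminal.
Nullable = { 'A' }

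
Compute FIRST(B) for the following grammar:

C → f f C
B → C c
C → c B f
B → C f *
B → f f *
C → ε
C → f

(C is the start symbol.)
To compute FIRST(B), examine every production with B on the left-hand side, reading each right-hand side left to right until a non-nullable symbol is reached.

FIRST sets of the other non-terminals involved (by the same procedure, iterated to a fixed point):
  FIRST(C) = { 'c', 'f', ε }

From B → C c:
  - C is a non-terminal: add FIRST(C) \ {ε} = { 'c', 'f' }
    C is nullable, so continue to the next symbol
  - c is a terminal: add 'c' and stop
From B → C f *:
  - C is a non-terminal: add FIRST(C) \ {ε} = { 'c', 'f' }
    C is nullable, so continue to the next symbol
  - f is a terminal: add 'f' and stop
From B → f f *:
  - f is a terminal: add 'f' and stop

Collecting: FIRST(B) = { 'c', 'f' }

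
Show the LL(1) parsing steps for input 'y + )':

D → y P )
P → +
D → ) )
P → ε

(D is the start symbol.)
LL(1) parsing maintains a stack (initially the start symbol over $) and the input. At each step: if the stack top is a terminal, match it against the current input token; if it is a non-terminal N, replace it with the RHS of M[N, lookahead] (the unique production whose predict set contains the lookahead).

Stack is shown with the top on the left.

Stack    Input    Action
------------------------
D $      y + ) $  output D → y P )
y P ) $  y + ) $  match 'y'
P ) $    + ) $    output P → +
+ ) $    + ) $    match '+'
) $      ) $      match ')'
$        $        accept

The string is accepted.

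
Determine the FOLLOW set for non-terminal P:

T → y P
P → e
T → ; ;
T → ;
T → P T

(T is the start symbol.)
In T → y P: P is at the end, add FOLLOW(T)
In T → P T: P is followed by T, add FIRST(T) \ {ε} = { ';', 'e', 'y' }

The FOLLOW sets referred to above (computed the same way, to a fixed point):
  FOLLOW(T) = { $ }

Taking the union: FOLLOW(P) = { $, ';', 'e', 'y' }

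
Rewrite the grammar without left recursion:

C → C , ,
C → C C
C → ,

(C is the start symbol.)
C is directly left-recursive. The standard transformation for
  A → A α₁ | ... | A α_m | β₁ | ... | β_n
is
  A  → β₁ A' | ... | β_n A'
  A' → α₁ A' | ... | α_m A' | ε

C → , becomes C → , C'
C → C , , becomes C' → , , C'
C → C C becomes C' → C C'
Add C' → ε

Resulting grammar:
C → , C'
C' → , , C'
C' → C C'
C' → ε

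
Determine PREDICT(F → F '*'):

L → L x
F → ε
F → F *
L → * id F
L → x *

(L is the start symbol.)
PREDICT(F → F '*') = (FIRST(RHS) \ {ε}) ∪ (FOLLOW(F) if ε ∈ FIRST(RHS), i.e. RHS ⇒* ε)
FIRST(F) = { '*', ε }
FIRST(F '*') = { '*' }
ε ∉ FIRST(F '*'), so FOLLOW(F) is not added.
PREDICT(F → F '*') = { '*' }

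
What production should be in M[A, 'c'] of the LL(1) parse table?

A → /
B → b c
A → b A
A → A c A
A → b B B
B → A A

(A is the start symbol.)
Empty (error entry)

To find M[A, 'c'], we find productions for A where 'c' is in the predict set (PREDICT(N → α) = (FIRST(α) \ {ε}) ∪ (FOLLOW(N) if α ⇒* ε)).

Relevant sets:
  FIRST(A) = { '/', 'b' }

A → /: PREDICT = { '/' }
A → b A: PREDICT = { 'b' }
A → A c A: PREDICT = { '/', 'b' }
A → b B B: PREDICT = { 'b' }

M[A, 'c'] is empty (no production applies)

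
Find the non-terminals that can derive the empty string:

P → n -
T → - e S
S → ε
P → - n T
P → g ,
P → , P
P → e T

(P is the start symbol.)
{ 'S' }

A non-terminal is nullable if it can derive ε (the empty string): either it has an ε-production, or it has a production whose right-hand side consists entirely of nullable non-terminals.

ε-productions: S → ε
So S is immediately nullable.
No further non-terminal can be added: every production for the remaining non-terminals contains a terminal or a non-nullable non-terminal.
Nullable = { 'S' }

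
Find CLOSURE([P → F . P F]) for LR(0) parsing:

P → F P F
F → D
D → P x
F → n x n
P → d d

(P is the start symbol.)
To compute CLOSURE, for each item [A → α.Bβ] where B is a non-terminal, add [B → .γ] for all productions B → γ; repeat for the newly added items until nothing changes.

Start with: [P → F . P F]
  [P → F . P F] has the dot before P: add [P → . F P F], [P → . d d]
  [P → . F P F] has the dot before F: add [F → . D], [F → . n x n]
  [F → . D] has the dot before D: add [D → . P x]
No further items can be added.

CLOSURE = { [D → . P x], [F → . D], [F → . n x n], [P → . F P F], [P → . d d], [P → F . P F] }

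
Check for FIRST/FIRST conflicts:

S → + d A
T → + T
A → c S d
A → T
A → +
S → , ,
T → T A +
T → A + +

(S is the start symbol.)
Yes. T → '+' T / T → T A '+' on { '+' }; T → '+' T / T → A '+' '+' on { '+' }; T → T A '+' / T → A '+' '+' on { '+', 'c' }; A → c S d / A → T on { 'c' }; A → T / A → '+' on { '+' }

FIRST sets of the non-terminals at (or reachable through a nullable prefix from) the front of some alternative:
  FIRST(T) = { '+', 'c' }
  FIRST(A) = { '+', 'c' }

Productions for S:
  S → + d A: FIRST = { '+' }
  S → , ,: FIRST = { ',' }
Productions for T:
  T → + T: FIRST = { '+' }
  T → T A +: FIRST = { '+', 'c' }
  T → A + +: FIRST = { '+', 'c' }
Productions for A:
  A → c S d: FIRST = { 'c' }
  A → T: FIRST = { '+', 'c' }
  A → +: FIRST = { '+' }

Conflict for T: T → + T and T → T A +
  Overlap: { '+' }
Conflict for T: T → + T and T → A + +
  Overlap: { '+' }
Conflict for T: T → T A + and T → A + +
  Overlap: { '+', 'c' }
Conflict for A: A → c S d and A → T
  Overlap: { 'c' }
Conflict for A: A → T and A → +
  Overlap: { '+' }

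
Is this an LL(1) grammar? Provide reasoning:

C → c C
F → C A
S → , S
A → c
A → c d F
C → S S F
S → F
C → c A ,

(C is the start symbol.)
No. Predict set conflict for C: { 'c' }

A grammar is LL(1) if for each non-terminal N with multiple productions, the predict sets of those productions are pairwise disjoint, where PREDICT(N → α) = (FIRST(α) \ {ε}) ∪ (FOLLOW(N) if α ⇒* ε).

Relevant sets:
  FIRST(S) = { ',', 'c' }
  FIRST(F) = { ',', 'c' }

For C:
  PREDICT(C → c C) = { 'c' }
  PREDICT(C → S S F) = { ',', 'c' }
  PREDICT(C → c A ',') = { 'c' }
For S:
  PREDICT(S → ',' S) = { ',' }
  PREDICT(S → F) = { ',', 'c' }
For A:
  PREDICT(A → c) = { 'c' }
  PREDICT(A → c d F) = { 'c' }
F has a single production, so nothing to check there.

Conflict found: Predict set conflict for C: { 'c' }
The grammar is NOT LL(1).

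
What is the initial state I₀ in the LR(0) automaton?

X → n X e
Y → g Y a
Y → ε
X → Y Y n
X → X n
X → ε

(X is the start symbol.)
{ [X → . X n], [X → . Y Y n], [X → . n X e], [X → .], [X' → . X], [Y → . g Y a], [Y → .] }

First, augment the grammar with X' → X
I₀ = CLOSURE({ [X' → . X] }):
  [X' → . X] has the dot before X: add [X → . n X e], [X → . Y Y n], [X → . X n], [X → .]
  [X → . Y Y n] has the dot before Y: add [Y → . g Y a], [Y → .]
No further items can be added.

I₀ = { [X → . X n], [X → . Y Y n], [X → . n X e], [X → .], [X' → . X], [Y → . g Y a], [Y → .] }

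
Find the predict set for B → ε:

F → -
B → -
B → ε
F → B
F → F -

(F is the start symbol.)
{ $, '-' }

PREDICT(B → ε) = (FIRST(RHS) \ {ε}) ∪ (FOLLOW(B) if ε ∈ FIRST(RHS), i.e. RHS ⇒* ε)
The right-hand side is ε (FIRST(ε) = { ε }), so the predict set is FOLLOW(B) = { $, '-' }
PREDICT(B → ε) = { $, '-' }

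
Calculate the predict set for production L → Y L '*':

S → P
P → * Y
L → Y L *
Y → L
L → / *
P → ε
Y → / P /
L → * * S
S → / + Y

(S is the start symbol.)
{ '*', '/' }

PREDICT(L → Y L '*') = (FIRST(RHS) \ {ε}) ∪ (FOLLOW(L) if ε ∈ FIRST(RHS), i.e. RHS ⇒* ε)
FIRST(Y) = { '*', '/' }
FIRST(Y L '*') = { '*', '/' }
ε ∉ FIRST(Y L '*'), so FOLLOW(L) is not added.
PREDICT(L → Y L '*') = { '*', '/' }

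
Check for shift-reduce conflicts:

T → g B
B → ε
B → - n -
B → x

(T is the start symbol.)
A shift-reduce conflict occurs when an LR(0) state has both:
  - a complete (reduce) item [A → α .] (dot at the end), and
  - a shift item [B → β . c γ] (dot before a terminal).

Augment with T' → T and build the canonical LR(0) collection (I0 = CLOSURE({[T' → . T]}), then GOTO on every symbol after a dot until no new states appear). It has 8 states:
  I0: { [T → . g B], [T' → . T] }  — shift
  I1: { [T' → T .] }  — accept
  I2: { [B → . - n -], [B → . x], [B → .], [T → g . B] }  — shift, reduce
  I3: { [B → - . n -] }  — shift
  I4: { [T → g B .] }  — reduce
  I5: { [B → x .] }  — reduce
  I6: { [B → - n . -] }  — shift
  I7: { [B → - n - .] }  — reduce

I2 contains reduce item [B → .] and shift items [B → . - n -], [B → . x] — shift-reduce conflict.

Answer: Yes — I2: [B → .] vs [B → . - n -]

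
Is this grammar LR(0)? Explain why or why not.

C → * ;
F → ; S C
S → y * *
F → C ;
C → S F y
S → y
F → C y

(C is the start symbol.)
No. Shift-reduce conflict between [S → y .] and [S → y . * *]

Augment with C' → C and build the canonical LR(0) collection (I0 = CLOSURE({[C' → . C]}), then GOTO on every symbol after a dot until no new states appear). It has 16 states:
  I0: { [C → . * ;], [C → . S F y], [C' → . C], [S → . y * *], [S → . y] }  — shift
  I1: { [C → * . ;] }  — shift
  I2: { [C' → C .] }  — accept
  I3: { [C → . * ;], [C → . S F y], [C → S . F y], [F → . ; S C], [F → . C ;], [F → . C y], [S → . y * *], [S → . y] }  — shift
  I4: { [S → y . * *], [S → y .] }  — shift, reduce
  I5: { [S → y * . *] }  — shift
  I6: { [S → y * * .] }  — reduce
  I7: { [F → ; . S C], [S → . y * *], [S → . y] }  — shift
  I8: { [F → C . ;], [F → C . y] }  — shift
  I9: { [C → S F . y] }  — shift
  I10: { [C → S F y .] }  — reduce
  I11: { [F → C ; .] }  — reduce
  I12: { [F → C y .] }  — reduce
  I13: { [C → . * ;], [C → . S F y], [F → ; S . C], [S → . y * *], [S → . y] }  — shift
  I14: { [F → ; S C .] }  — reduce
  I15: { [C → * ; .] }  — reduce

Conflict in state I4:
  Shift-reduce conflict between [S → y .] and [S → y . * *]
So the grammar is NOT LR(0).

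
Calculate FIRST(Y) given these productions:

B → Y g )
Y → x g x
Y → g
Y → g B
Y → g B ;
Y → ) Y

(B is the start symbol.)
To compute FIRST(Y), examine every production with Y on the left-hand side, reading each right-hand side left to right until a non-nullable symbol is reached.

From Y → x g x:
  - x is a terminal: add 'x' and stop
From Y → g:
  - g is a terminal: add 'g' and stop
From Y → g B:
  - g is a terminal: add 'g' and stop
From Y → g B ;:
  - g is a terminal: add 'g' and stop
From Y → ) Y:
  - ')' is a terminal: add ')' and stop

Collecting: FIRST(Y) = { ')', 'g', 'x' }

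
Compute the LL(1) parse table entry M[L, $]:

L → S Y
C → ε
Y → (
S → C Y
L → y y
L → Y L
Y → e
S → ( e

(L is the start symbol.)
Empty (error entry)

To find M[L, $], we find productions for L where $ is in the predict set (PREDICT(N → α) = (FIRST(α) \ {ε}) ∪ (FOLLOW(N) if α ⇒* ε)).

Relevant sets:
  FIRST(S) = { '(', 'e' }
  FIRST(Y) = { '(', 'e' }

L → S Y: PREDICT = { '(', 'e' }
L → y y: PREDICT = { 'y' }
L → Y L: PREDICT = { '(', 'e' }

M[L, $] is empty (no production applies)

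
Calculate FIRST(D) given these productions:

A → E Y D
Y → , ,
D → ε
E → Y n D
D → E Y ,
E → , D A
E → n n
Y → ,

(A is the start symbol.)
FIRST sets of the other non-terminals involved (by the same procedure, iterated to a fixed point):
  FIRST(E) = { ',', 'n' }

From D → ε:
  - ε-production, so ε ∈ FIRST(D)
From D → E Y ,:
  - E is a non-terminal: add FIRST(E) \ {ε} = { ',', 'n' }
    E is not nullable, so stop

Collecting: FIRST(D) = { ',', 'n', ε }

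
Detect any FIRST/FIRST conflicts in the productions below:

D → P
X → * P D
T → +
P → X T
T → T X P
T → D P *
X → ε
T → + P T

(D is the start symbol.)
A FIRST/FIRST conflict occurs when two productions N → α and N → β for the same non-terminal have FIRST(α) ∩ FIRST(β) ≠ ∅ (with ε ∈ FIRST of a nullable right-hand side, so two nullable alternatives also conflict).

FIRST sets of the non-terminals at (or reachable through a nullable prefix from) the front of some alternative:
  FIRST(T) = { '*', '+' }
  FIRST(D) = { '*', '+' }

Productions for X:
  X → * P D: FIRST = { '*' }
  X → ε: FIRST = { ε }
Productions for T:
  T → +: FIRST = { '+' }
  T → T X P: FIRST = { '*', '+' }
  T → D P *: FIRST = { '*', '+' }
  T → + P T: FIRST = { '+' }
D, P have only one production, so no FIRST/FIRST conflict is possible there.

Conflict for T: T → + and T → T X P
  Overlap: { '+' }
Conflict for T: T → + and T → D P *
  Overlap: { '+' }
Conflict for T: T → + and T → + P T
  Overlap: { '+' }
Conflict for T: T → T X P and T → D P *
  Overlap: { '*', '+' }
Conflict for T: T → T X P and T → + P T
  Overlap: { '+' }
Conflict for T: T → D P * and T → + P T
  Overlap: { '+' }

Answer: Yes. T → '+' / T → T X P on { '+' }; T → '+' / T → D P '*' on { '+' }; T → '+' / T → '+' P T on { '+' }; T → T X P / T → D P '*' on { '*', '+' }; T → T X P / T → '+' P T on { '+' }; T → D P '*' / T → '+' P T on { '+' }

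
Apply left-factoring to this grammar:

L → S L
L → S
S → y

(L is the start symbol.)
Left-factoring transforms A → αβ₁ | αβ₂ into A → αA' and A' → β₁ | β₂
(α is the longest common prefix among the alternatives). Repeat until
no nonterminal has two alternatives with a common prefix.

Round 1: L has alternatives sharing prefix 'S'. Introduce L': L → S L'
  Add: L' → L
  Add: L' → ε

No remaining common prefixes — done.

Resulting grammar:
L → S L'
L' → L
L' → ε
S → y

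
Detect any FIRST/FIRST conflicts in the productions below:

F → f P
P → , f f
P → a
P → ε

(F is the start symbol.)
No FIRST/FIRST conflicts.

A FIRST/FIRST conflict occurs when two productions N → α and N → β for the same non-terminal have FIRST(α) ∩ FIRST(β) ≠ ∅ (with ε ∈ FIRST of a nullable right-hand side, so two nullable alternatives also conflict).

Productions for P:
  P → , f f: FIRST = { ',' }
  P → a: FIRST = { 'a' }
  P → ε: FIRST = { ε }
F has only one production, so no FIRST/FIRST conflict is possible there.

All alternatives of each non-terminal have pairwise disjoint FIRST sets.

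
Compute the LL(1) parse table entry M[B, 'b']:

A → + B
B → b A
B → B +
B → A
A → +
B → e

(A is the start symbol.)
B → b A, B → B +

To find M[B, 'b'], we find productions for B where 'b' is in the predict set (PREDICT(N → α) = (FIRST(α) \ {ε}) ∪ (FOLLOW(N) if α ⇒* ε)).

Relevant sets:
  FIRST(B) = { '+', 'b', 'e' }
  FIRST(A) = { '+' }

B → b A: PREDICT = { 'b' }
  'b' is in predict set, so this production goes in M[B, 'b']
B → B +: PREDICT = { '+', 'b', 'e' }
  'b' is in predict set, so this production goes in M[B, 'b']
B → A: PREDICT = { '+' }
B → e: PREDICT = { 'e' }

M[B, 'b'] = B → b A, B → B +  (a multiply-defined cell — the grammar is not LL(1))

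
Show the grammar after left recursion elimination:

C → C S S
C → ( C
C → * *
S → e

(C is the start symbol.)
C → ( C C'
C → * * C'
C' → S S C'
C' → ε
S → e

C is directly left-recursive. The standard transformation for
  A → A α₁ | ... | A α_m | β₁ | ... | β_n
is
  A  → β₁ A' | ... | β_n A'
  A' → α₁ A' | ... | α_m A' | ε

C → ( C becomes C → ( C C'
C → * * becomes C → * * C'
C → C S S becomes C' → S S C'
Add C' → ε

Productions for other non-terminals are unchanged:
  S → e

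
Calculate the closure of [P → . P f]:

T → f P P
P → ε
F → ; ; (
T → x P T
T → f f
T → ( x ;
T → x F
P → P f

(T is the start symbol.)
Start with: [P → . P f]
  [P → . P f] has the dot before P: add [P → .]
No further items can be added.

CLOSURE = { [P → . P f], [P → .] }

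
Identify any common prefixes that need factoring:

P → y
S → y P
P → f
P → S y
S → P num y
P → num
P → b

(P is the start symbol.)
Left-factoring is needed when two productions for the same non-terminal
share a common prefix on the right-hand side.

Productions for P:
  P → y
  P → f
  P → S y
  P → num
  P → b
Productions for S:
  S → y P
  S → P num y

No common prefixes found.

Answer: No, left-factoring is not needed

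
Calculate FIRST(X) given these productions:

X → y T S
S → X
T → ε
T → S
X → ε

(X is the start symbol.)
To compute FIRST(X), examine every production with X on the left-hand side, reading each right-hand side left to right until a non-nullable symbol is reached.

From X → y T S:
  - y is a terminal: add 'y' and stop
From X → ε:
  - ε-production, so ε ∈ FIRST(X)

Collecting: FIRST(X) = { 'y', ε }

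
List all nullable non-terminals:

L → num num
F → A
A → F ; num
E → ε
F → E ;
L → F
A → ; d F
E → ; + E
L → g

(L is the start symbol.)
{ 'E' }

ε-productions: E → ε
So E is immediately nullable.
No further non-terminal can be added: every production for the remaining non-terminals contains a terminal or a non-nullable non-terminal.
Nullable = { 'E' }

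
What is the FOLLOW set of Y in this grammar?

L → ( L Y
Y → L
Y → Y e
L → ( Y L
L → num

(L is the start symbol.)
{ $, '(', 'e', 'num' }

To compute FOLLOW(Y), find every occurrence of Y on a right-hand side N → α Y β: add FIRST(β) \ {ε}, and if β is empty or nullable also add FOLLOW(N). Iterate to a fixed point.

In L → ( L Y: Y is at the end, add FOLLOW(L)
In Y → Y e: Y is followed by e, add FIRST(e) \ {ε} = { 'e' }
In L → ( Y L: Y is followed by L, add FIRST(L) \ {ε} = { '(', 'num' }

The FOLLOW sets referred to above (computed the same way, to a fixed point):
  FOLLOW(L) = { $, '(', 'e', 'num' }

Taking the union: FOLLOW(Y) = { $, '(', 'e', 'num' }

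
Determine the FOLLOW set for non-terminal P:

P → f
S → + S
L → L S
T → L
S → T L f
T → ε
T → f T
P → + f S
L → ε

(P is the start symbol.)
To compute FOLLOW(P), find every occurrence of P on a right-hand side N → α P β: add FIRST(β) \ {ε}, and if β is empty or nullable also add FOLLOW(N). Iterate to a fixed point.

P is the start symbol, so $ ∈ FOLLOW(P).
P does not occur on any right-hand side.

Taking the union: FOLLOW(P) = { $ }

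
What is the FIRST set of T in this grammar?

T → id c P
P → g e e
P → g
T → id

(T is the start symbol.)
To compute FIRST(T), examine every production with T on the left-hand side, reading each right-hand side left to right until a non-nullable symbol is reached.

From T → id c P:
  - id is a terminal: add 'id' and stop
From T → id:
  - id is a terminal: add 'id' and stop

Collecting: FIRST(T) = { 'id' }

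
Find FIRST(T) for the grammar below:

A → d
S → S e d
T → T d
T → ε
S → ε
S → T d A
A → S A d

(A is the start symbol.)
{ 'd', ε }

From T → T d:
  - T is the symbol being defined: contributes nothing new
    T is nullable, so continue to the next symbol
  - d is a terminal: add 'd' and stop
From T → ε:
  - ε-production, so ε ∈ FIRST(T)

Collecting: FIRST(T) = { 'd', ε }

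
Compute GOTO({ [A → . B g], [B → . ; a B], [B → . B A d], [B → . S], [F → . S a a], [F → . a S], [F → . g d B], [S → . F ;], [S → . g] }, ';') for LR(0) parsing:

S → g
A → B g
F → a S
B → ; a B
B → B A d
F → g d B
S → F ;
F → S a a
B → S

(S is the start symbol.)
{ [B → ; . a B] }

GOTO(I, ';') = CLOSURE({ [A → αX.β] : [A → α.Xβ] ∈ I, X = ';' })

Items with dot before ';', with the dot advanced:
  [B → . ; a B] → [B → ; . a B]
Closure adds nothing (no advanced item has the dot before a non-terminal).

GOTO = { [B → ; . a B] }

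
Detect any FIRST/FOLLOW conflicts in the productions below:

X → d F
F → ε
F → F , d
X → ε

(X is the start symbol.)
A FIRST/FOLLOW conflict occurs when a non-terminal N has a nullable alternative N → β (β ⇒* ε) and another alternative N → α with FIRST(α) ∩ FOLLOW(N) ≠ ∅: on such a lookahead the parser cannot decide between expanding α and letting N vanish via β.

Nullable non-terminals: F, X.
FIRST sets used below: FIRST(F) = { ',', ε }

F: nullable alternative(s) F → ε; FOLLOW(F) = { $, ',' }
  F → ε: FIRST \ {ε} = { } — this is the only nullable alternative, skip
  F → F , d: FIRST \ {ε} = { ',' } — overlaps FOLLOW(F) on { ',' }: CONFLICT

X: nullable alternative(s) X → ε; FOLLOW(X) = { $ }
  X → d F: FIRST \ {ε} = { 'd' } — disjoint from FOLLOW(X)
  X → ε: FIRST \ {ε} = { } — this is the only nullable alternative, skip

So the grammar has 1 FIRST/FOLLOW conflict (marked CONFLICT above).

Answer: Yes. F → F ',' d with FOLLOW(F) on { ',' }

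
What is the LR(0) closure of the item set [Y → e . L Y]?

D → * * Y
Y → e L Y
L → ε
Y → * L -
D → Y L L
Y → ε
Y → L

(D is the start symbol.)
{ [L → .], [Y → e . L Y] }

Start with: [Y → e . L Y]
  [Y → e . L Y] has the dot before L: add [L → .]
No further items can be added.

CLOSURE = { [L → .], [Y → e . L Y] }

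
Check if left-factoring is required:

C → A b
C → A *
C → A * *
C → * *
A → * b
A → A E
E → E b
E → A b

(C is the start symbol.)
Left-factoring is needed when two productions for the same non-terminal
share a common prefix on the right-hand side.

Productions for C:
  C → A b
  C → A *
  C → A * *
  C → * *
Productions for A:
  A → * b
  A → A E
Productions for E:
  E → E b
  E → A b

Found common prefix 'A' in productions for C

Answer: Yes, C has productions with common prefix 'A'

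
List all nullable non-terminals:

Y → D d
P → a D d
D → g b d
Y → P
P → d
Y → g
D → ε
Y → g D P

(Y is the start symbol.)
ε-productions: D → ε
So D is immediately nullable.
No further non-terminal can be added: every production for the remaining non-terminals contains a terminal or a non-nullable non-terminal.
Nullable = { 'D' }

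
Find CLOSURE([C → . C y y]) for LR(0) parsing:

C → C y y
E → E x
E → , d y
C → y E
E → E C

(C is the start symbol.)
Start with: [C → . C y y]
  [C → . C y y] has the dot before C: add [C → . y E]
No further items can be added.

CLOSURE = { [C → . C y y], [C → . y E] }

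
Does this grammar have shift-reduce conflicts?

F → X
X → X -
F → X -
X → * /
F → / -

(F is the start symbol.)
Yes — I4: [F → X .] vs [F → X . -]

A shift-reduce conflict occurs when an LR(0) state has both:
  - a complete (reduce) item [A → α .] (dot at the end), and
  - a shift item [B → β . c γ] (dot before a terminal).

Augment with F' → F and build the canonical LR(0) collection (I0 = CLOSURE({[F' → . F]}), then GOTO on every symbol after a dot until no new states appear). It has 8 states:
  I0: { [F → . / -], [F → . X -], [F → . X], [F' → . F], [X → . * /], [X → . X -] }  — shift
  I1: { [X → * . /] }  — shift
  I2: { [F → / . -] }  — shift
  I3: { [F' → F .] }  — accept
  I4: { [F → X . -], [F → X .], [X → X . -] }  — shift, reduce
  I5: { [F → X - .], [X → X - .] }  — 2 reduces
  I6: { [F → / - .] }  — reduce
  I7: { [X → * / .] }  — reduce

I4 contains reduce item [F → X .] and shift items [F → X . -], [X → X . -] — shift-reduce conflict.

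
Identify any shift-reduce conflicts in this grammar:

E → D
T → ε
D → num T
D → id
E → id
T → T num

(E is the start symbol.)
Yes — I5: [D → num T .] vs [T → T . num]

A shift-reduce conflict occurs when an LR(0) state has both:
  - a complete (reduce) item [A → α .] (dot at the end), and
  - a shift item [B → β . c γ] (dot before a terminal).

Augment with E' → E and build the canonical LR(0) collection (I0 = CLOSURE({[E' → . E]}), then GOTO on every symbol after a dot until no new states appear). It has 7 states:
  I0: { [D → . id], [D → . num T], [E → . D], [E → . id], [E' → . E] }  — shift
  I1: { [E → D .] }  — reduce
  I2: { [E' → E .] }  — accept
  I3: { [D → id .], [E → id .] }  — 2 reduces
  I4: { [D → num . T], [T → . T num], [T → .] }  — reduce
  I5: { [D → num T .], [T → T . num] }  — shift, reduce
  I6: { [T → T num .] }  — reduce

I5 contains reduce item [D → num T .] and shift item [T → T . num] — shift-reduce conflict.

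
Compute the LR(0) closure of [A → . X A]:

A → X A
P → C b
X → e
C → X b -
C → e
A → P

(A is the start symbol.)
{ [A → . X A], [X → . e] }

To compute CLOSURE, for each item [A → α.Bβ] where B is a non-terminal, add [B → .γ] for all productions B → γ; repeat for the newly added items until nothing changes.

Start with: [A → . X A]
  [A → . X A] has the dot before X: add [X → . e]
No further items can be added.

CLOSURE = { [A → . X A], [X → . e] }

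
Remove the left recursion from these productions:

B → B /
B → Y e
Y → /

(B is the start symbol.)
B is directly left-recursive. The standard transformation for
  A → A α₁ | ... | A α_m | β₁ | ... | β_n
is
  A  → β₁ A' | ... | β_n A'
  A' → α₁ A' | ... | α_m A' | ε

B → Y e becomes B → Y e B'
B → B / becomes B' → / B'
Add B' → ε

Productions for other non-terminals are unchanged:
  Y → /

Resulting grammar:
B → Y e B'
B' → / B'
B' → ε
Y → /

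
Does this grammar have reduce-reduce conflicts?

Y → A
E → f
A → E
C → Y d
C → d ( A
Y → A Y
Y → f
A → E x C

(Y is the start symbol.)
Yes — I4: [E → f .] vs [Y → f .]

A reduce-reduce conflict occurs when an LR(0) state has two complete items [A → α .] and [B → β .] — both call for a reduction, and with no lookahead the parser cannot choose between them.

Augment with Y' → Y and build the canonical LR(0) collection (I0 = CLOSURE({[Y' → . Y]}), then GOTO on every symbol after a dot until no new states appear). It has 14 states:
  I0: { [A → . E x C], [A → . E], [E → . f], [Y → . A Y], [Y → . A], [Y → . f], [Y' → . Y] }  — shift
  I1: { [A → . E x C], [A → . E], [E → . f], [Y → . A Y], [Y → . A], [Y → . f], [Y → A . Y], [Y → A .] }  — shift, reduce
  I2: { [A → E . x C], [A → E .] }  — shift, reduce
  I3: { [Y' → Y .] }  — accept
  I4: { [E → f .], [Y → f .] }  — 2 reduces
  I5: { [A → . E x C], [A → . E], [A → E x . C], [C → . Y d], [C → . d ( A], [E → . f], [Y → . A Y], [Y → . A], [Y → . f] }  — shift
  I6: { [A → E x C .] }  — reduce
  I7: { [C → Y . d] }  — shift
  I8: { [C → d . ( A] }  — shift
  I9: { [A → . E x C], [A → . E], [C → d ( . A], [E → . f] }  — shift
  I10: { [C → d ( A .] }  — reduce
  I11: { [E → f .] }  — reduce
  I12: { [C → Y d .] }  — reduce
  I13: { [Y → A Y .] }  — reduce

I4 contains complete items [E → f .], [Y → f .] — reduce-reduce conflict.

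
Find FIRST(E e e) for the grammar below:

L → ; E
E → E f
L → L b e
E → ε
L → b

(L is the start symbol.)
{ 'e', 'f' }

FIRST sets of the non-terminals involved (from the grammar, by fixed-point iteration):
  FIRST(E) = { 'f', ε }

To compute FIRST(E e e), process the symbols left to right:
Symbol E is a non-terminal. Add FIRST(E) \ {ε} = { 'f' }
E is nullable (ε ∈ FIRST(E)), continue to the next symbol.
Symbol e is a terminal. Add 'e' and stop.
FIRST(E e e) = { 'e', 'f' }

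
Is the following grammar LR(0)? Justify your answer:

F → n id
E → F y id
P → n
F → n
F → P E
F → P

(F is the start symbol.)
No. Shift-reduce conflict between [F → P .] and [F → . n]

Augment with F' → F and build the canonical LR(0) collection (I0 = CLOSURE({[F' → . F]}), then GOTO on every symbol after a dot until no new states appear). It has 9 states:
  I0: { [F → . P E], [F → . P], [F → . n id], [F → . n], [F' → . F], [P → . n] }  — shift
  I1: { [F' → F .] }  — accept
  I2: { [E → . F y id], [F → . P E], [F → . P], [F → . n id], [F → . n], [F → P . E], [F → P .], [P → . n] }  — shift, reduce
  I3: { [F → n . id], [F → n .], [P → n .] }  — shift, 2 reduces
  I4: { [F → n id .] }  — reduce
  I5: { [F → P E .] }  — reduce
  I6: { [E → F . y id] }  — shift
  I7: { [E → F y . id] }  — shift
  I8: { [E → F y id .] }  — reduce

Conflict in state I2:
  Shift-reduce conflict between [F → P .] and [F → . n]
So the grammar is NOT LR(0).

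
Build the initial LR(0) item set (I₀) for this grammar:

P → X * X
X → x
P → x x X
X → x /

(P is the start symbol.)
{ [P → . X * X], [P → . x x X], [P' → . P], [X → . x /], [X → . x] }

First, augment the grammar with P' → P
I₀ = CLOSURE({ [P' → . P] }):
  [P' → . P] has the dot before P: add [P → . X * X], [P → . x x X]
  [P → . X * X] has the dot before X: add [X → . x], [X → . x /]
No further items can be added.

I₀ = { [P → . X * X], [P → . x x X], [P' → . P], [X → . x /], [X → . x] }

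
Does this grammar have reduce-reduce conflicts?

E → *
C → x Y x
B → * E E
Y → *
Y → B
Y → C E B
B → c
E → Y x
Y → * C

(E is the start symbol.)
Augment with E' → E and build the canonical LR(0) collection (I0 = CLOSURE({[E' → . E]}), then GOTO on every symbol after a dot until no new states appear). It has 18 states:
  I0: { [B → . * E E], [B → . c], [C → . x Y x], [E → . *], [E → . Y x], [E' → . E], [Y → . * C], [Y → . *], [Y → . B], [Y → . C E B] }  — shift
  I1: { [B → * . E E], [B → . * E E], [B → . c], [C → . x Y x], [E → * .], [E → . *], [E → . Y x], [Y → * . C], [Y → * .], [Y → . * C], [Y → . *], [Y → . B], [Y → . C E B] }  — shift, 2 reduces
  I2: { [Y → B .] }  — reduce
  I3: { [B → . * E E], [B → . c], [C → . x Y x], [E → . *], [E → . Y x], [Y → . * C], [Y → . *], [Y → . B], [Y → . C E B], [Y → C . E B] }  — shift
  I4: { [E' → E .] }  — accept
  I5: { [E → Y . x] }  — shift
  I6: { [B → c .] }  — reduce
  I7: { [B → . * E E], [B → . c], [C → . x Y x], [C → x . Y x], [Y → . * C], [Y → . *], [Y → . B], [Y → . C E B] }  — shift
  I8: { [B → * . E E], [B → . * E E], [B → . c], [C → . x Y x], [E → . *], [E → . Y x], [Y → * . C], [Y → * .], [Y → . * C], [Y → . *], [Y → . B], [Y → . C E B] }  — shift, reduce
  I9: { [C → x Y . x] }  — shift
  I10: { [C → x Y x .] }  — reduce
  I11: { [B → . * E E], [B → . c], [C → . x Y x], [E → . *], [E → . Y x], [Y → * C .], [Y → . * C], [Y → . *], [Y → . B], [Y → . C E B], [Y → C . E B] }  — shift, reduce
  I12: { [B → * E . E], [B → . * E E], [B → . c], [C → . x Y x], [E → . *], [E → . Y x], [Y → . * C], [Y → . *], [Y → . B], [Y → . C E B] }  — shift
  I13: { [B → * E E .] }  — reduce
  I14: { [B → . * E E], [B → . c], [Y → C E . B] }  — shift
  I15: { [B → * . E E], [B → . * E E], [B → . c], [C → . x Y x], [E → . *], [E → . Y x], [Y → . * C], [Y → . *], [Y → . B], [Y → . C E B] }  — shift
  I16: { [Y → C E B .] }  — reduce
  I17: { [E → Y x .] }  — reduce

I1 contains complete items [E → * .], [Y → * .] — reduce-reduce conflict.

Answer: Yes — I1: [E → * .] vs [Y → * .]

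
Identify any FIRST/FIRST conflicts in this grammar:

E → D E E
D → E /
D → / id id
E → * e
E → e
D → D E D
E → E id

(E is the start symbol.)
Yes. E → D E E / E → '*' e on { '*' }; E → D E E / E → e on { 'e' }; E → D E E / E → E id on { '*', '/', 'e' }; E → '*' e / E → E id on { '*' }; E → e / E → E id on { 'e' }; D → E '/' / D → '/' id id on { '/' }; D → E '/' / D → D E D on { '*', '/', 'e' }; D → '/' id id / D → D E D on { '/' }

A FIRST/FIRST conflict occurs when two productions N → α and N → β for the same non-terminal have FIRST(α) ∩ FIRST(β) ≠ ∅ (with ε ∈ FIRST of a nullable right-hand side, so two nullable alternatives also conflict).

FIRST sets of the non-terminals at (or reachable through a nullable prefix from) the front of some alternative:
  FIRST(D) = { '*', '/', 'e' }
  FIRST(E) = { '*', '/', 'e' }

Productions for E:
  E → D E E: FIRST = { '*', '/', 'e' }
  E → * e: FIRST = { '*' }
  E → e: FIRST = { 'e' }
  E → E id: FIRST = { '*', '/', 'e' }
Productions for D:
  D → E /: FIRST = { '*', '/', 'e' }
  D → / id id: FIRST = { '/' }
  D → D E D: FIRST = { '*', '/', 'e' }

Conflict for E: E → D E E and E → * e
  Overlap: { '*' }
Conflict for E: E → D E E and E → e
  Overlap: { 'e' }
Conflict for E: E → D E E and E → E id
  Overlap: { '*', '/', 'e' }
Conflict for E: E → * e and E → E id
  Overlap: { '*' }
Conflict for E: E → e and E → E id
  Overlap: { 'e' }
Conflict for D: D → E / and D → / id id
  Overlap: { '/' }
Conflict for D: D → E / and D → D E D
  Overlap: { '*', '/', 'e' }
Conflict for D: D → / id id and D → D E D
  Overlap: { '/' }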